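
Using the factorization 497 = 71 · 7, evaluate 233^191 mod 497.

116

Mod 71: 233 ≡ 20; by Fermat, exponent reduces to 191 mod 70 = 51; 20^51 ≡ 45 (mod 71).
Mod 7: 233 ≡ 2; by Fermat, exponent reduces to 191 mod 6 = 5; 2^5 ≡ 4 (mod 7).
Combine by CRT: x ≡ 45 (mod 71), x ≡ 4 (mod 7) ⇒ x ≡ 116 (mod 497).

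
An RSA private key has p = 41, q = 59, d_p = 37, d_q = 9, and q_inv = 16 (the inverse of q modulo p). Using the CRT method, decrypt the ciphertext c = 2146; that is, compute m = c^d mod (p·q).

2364

m₁ = c^(d_p) mod p: c ≡ 14 (mod 41), and 14^37 mod 41 = 27.
m₂ = c^(d_q) mod q: c ≡ 22 (mod 59), and 22^9 mod 59 = 4.
h = q_inv·(m₁ − m₂) mod p = 16·(27 − 4) mod 41 = 40.
m = m₂ + h·q = 4 + 40·59 = 2364.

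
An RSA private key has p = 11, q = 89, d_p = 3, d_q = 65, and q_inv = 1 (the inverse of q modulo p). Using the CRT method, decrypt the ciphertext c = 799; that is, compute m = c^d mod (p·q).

222

m₁ = c^(d_p) mod p: c ≡ 7 (mod 11), and 7^3 mod 11 = 2.
m₂ = c^(d_q) mod q: c ≡ 87 (mod 89), and 87^65 mod 89 = 44.
h = q_inv·(m₁ − m₂) mod p = 1·(2 − 44) mod 11 = 2.
m = m₂ + h·q = 44 + 2·89 = 222.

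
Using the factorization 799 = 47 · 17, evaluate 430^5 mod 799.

592

Mod 47: 430 ≡ 7; 7^5 ≡ 28 (mod 47).
Mod 17: 430 ≡ 5; 5^5 ≡ 14 (mod 17).
Combine by CRT: x ≡ 28 (mod 47), x ≡ 14 (mod 17) ⇒ x ≡ 592 (mod 799).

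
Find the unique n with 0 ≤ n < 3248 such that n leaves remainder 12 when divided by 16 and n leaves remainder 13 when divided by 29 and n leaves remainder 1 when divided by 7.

3116

The moduli are pairwise coprime; M = 16·29·7 = 3248.
M/16 = 203; 203 ≡ 11 (mod 16); 11·3 ≡ 1, so inverse 3.
M/29 = 112; 112 ≡ 25 (mod 29); 25·7 ≡ 1, so inverse 7.
M/7 = 464; 464 ≡ 2 (mod 7); 2·4 ≡ 1, so inverse 4.
n ≡ 12·203·3 + 13·112·7 + 1·464·4 = 19356.
19356 mod 3248 = 3116.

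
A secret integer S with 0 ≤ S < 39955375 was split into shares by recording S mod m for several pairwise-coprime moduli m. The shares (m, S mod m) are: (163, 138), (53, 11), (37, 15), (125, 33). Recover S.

The moduli are pairwise coprime; N = 163·53·37·125 = 39955375.
N/163 = 245125; 245125 ≡ 136 (mod 163); 136·6 ≡ 1, so inverse 6.
N/53 = 753875; 753875 ≡ 3 (mod 53); 3·18 ≡ 1, so inverse 18.
N/37 = 1079875; 1079875 ≡ 30 (mod 37); 30·21 ≡ 1, so inverse 21.
N/125 = 319643; 319643 ≡ 18 (mod 125); 18·7 ≡ 1, so inverse 7.
S ≡ 138·245125·6 + 11·753875·18 + 15·1079875·21 + 33·319643·7 = 766228908.
766228908 mod 39955375 = 7076783.

7076783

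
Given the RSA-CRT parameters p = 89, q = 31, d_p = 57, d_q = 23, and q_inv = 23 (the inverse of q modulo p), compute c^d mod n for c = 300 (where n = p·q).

m₁ = c^(d_p) mod p: c ≡ 33 (mod 89), and 33^57 mod 89 = 65.
m₂ = c^(d_q) mod q: c ≡ 21 (mod 31), and 21^23 mod 31 = 17.
h = q_inv·(m₁ − m₂) mod p = 23·(65 − 17) mod 89 = 36.
m = m₂ + h·q = 17 + 36·31 = 1133.

1133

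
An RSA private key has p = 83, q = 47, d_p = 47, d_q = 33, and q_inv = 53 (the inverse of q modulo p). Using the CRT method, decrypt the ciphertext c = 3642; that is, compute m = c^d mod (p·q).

m₁ = c^(d_p) mod p: c ≡ 73 (mod 83), and 73^47 mod 83 = 67.
m₂ = c^(d_q) mod q: c ≡ 23 (mod 47), and 23^33 mod 47 = 33.
h = q_inv·(m₁ − m₂) mod p = 53·(67 − 33) mod 83 = 59.
m = m₂ + h·q = 33 + 59·47 = 2806.

2806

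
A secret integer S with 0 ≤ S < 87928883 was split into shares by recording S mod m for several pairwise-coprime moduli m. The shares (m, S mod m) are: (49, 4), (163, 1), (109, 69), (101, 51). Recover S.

The moduli are pairwise coprime; N = 49·163·109·101 = 87928883.
N/49 = 1794467; 1794467 ≡ 38 (mod 49); 38·40 ≡ 1, so inverse 40.
N/163 = 539441; 539441 ≡ 74 (mod 163); 74·152 ≡ 1, so inverse 152.
N/109 = 806687; 806687 ≡ 87 (mod 109); 87·104 ≡ 1, so inverse 104.
N/101 = 870583; 870583 ≡ 64 (mod 101); 64·30 ≡ 1, so inverse 30.
S ≡ 4·1794467·40 + 1·539441·152 + 69·806687·104 + 51·870583·30 = 7489887654.
7489887654 mod 87928883 = 15932599.

15932599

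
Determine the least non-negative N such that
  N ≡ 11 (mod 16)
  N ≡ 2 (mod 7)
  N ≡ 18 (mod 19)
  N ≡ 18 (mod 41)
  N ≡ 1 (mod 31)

The moduli are pairwise coprime; M = 16·7·19·41·31 = 2704688.
M/16 = 169043; 169043 ≡ 3 (mod 16); 3·11 ≡ 1, so inverse 11.
M/7 = 386384; 386384 ≡ 5 (mod 7); 5·3 ≡ 1, so inverse 3.
M/19 = 142352; 142352 ≡ 4 (mod 19); 4·5 ≡ 1, so inverse 5.
M/41 = 65968; 65968 ≡ 40 (mod 41); 40·40 ≡ 1, so inverse 40.
M/31 = 87248; 87248 ≡ 14 (mod 31); 14·20 ≡ 1, so inverse 20.
N ≡ 11·169043·11 + 2·386384·3 + 18·142352·5 + 18·65968·40 + 1·87248·20 = 84826107.
84826107 mod 2704688 = 980779.

980779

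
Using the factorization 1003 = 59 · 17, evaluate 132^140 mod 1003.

239

Mod 59: 132 ≡ 14; by Fermat, exponent reduces to 140 mod 58 = 24; 14^24 ≡ 3 (mod 59).
Mod 17: 132 ≡ 13; by Fermat, exponent reduces to 140 mod 16 = 12; 13^12 ≡ 1 (mod 17).
Combine by CRT: x ≡ 3 (mod 59), x ≡ 1 (mod 17) ⇒ x ≡ 239 (mod 1003).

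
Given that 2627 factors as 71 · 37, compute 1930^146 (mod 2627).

1294

Mod 71: 1930 ≡ 13; by Fermat, exponent reduces to 146 mod 70 = 6; 13^6 ≡ 16 (mod 71).
Mod 37: 1930 ≡ 6; by Fermat, exponent reduces to 146 mod 36 = 2; 6^2 ≡ 36 (mod 37).
Combine by CRT: x ≡ 16 (mod 71), x ≡ 36 (mod 37) ⇒ x ≡ 1294 (mod 2627).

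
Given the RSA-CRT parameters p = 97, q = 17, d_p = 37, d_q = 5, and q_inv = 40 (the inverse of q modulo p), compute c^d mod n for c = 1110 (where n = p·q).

830

m₁ = c^(d_p) mod p: c ≡ 43 (mod 97), and 43^37 mod 97 = 54.
m₂ = c^(d_q) mod q: c ≡ 5 (mod 17), and 5^5 mod 17 = 14.
h = q_inv·(m₁ − m₂) mod p = 40·(54 − 14) mod 97 = 48.
m = m₂ + h·q = 14 + 48·17 = 830.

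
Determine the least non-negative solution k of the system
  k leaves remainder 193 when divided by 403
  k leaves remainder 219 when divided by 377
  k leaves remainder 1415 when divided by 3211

gcd(403, 377) = 13 and 13 | (219 − 193), so the pair is consistent; merging gives k ≡ 596 (mod 11687), where 11687 = lcm(403, 377).
gcd(11687, 3211) = 13 and 13 | (1415 − 596), so the pair is consistent; merging gives k ≡ 900495 (mod 2886689), where 2886689 = lcm(11687, 3211).
The solution is unique modulo lcm(403, 377, 3211) = 2886689.

900495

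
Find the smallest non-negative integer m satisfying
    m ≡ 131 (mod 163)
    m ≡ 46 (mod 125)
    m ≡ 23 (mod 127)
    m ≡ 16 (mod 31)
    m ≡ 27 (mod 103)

6745503296

The moduli are pairwise coprime; N = 163·125·127·31·103 = 8262286625.
N/163 = 50688875; 50688875 ≡ 113 (mod 163); 113·88 ≡ 1, so inverse 88.
N/125 = 66098293; 66098293 ≡ 43 (mod 125); 43·32 ≡ 1, so inverse 32.
N/127 = 65057375; 65057375 ≡ 101 (mod 127); 101·83 ≡ 1, so inverse 83.
N/31 = 266525375; 266525375 ≡ 23 (mod 31); 23·27 ≡ 1, so inverse 27.
N/103 = 80216375; 80216375 ≡ 78 (mod 103); 78·70 ≡ 1, so inverse 70.
m ≡ 131·50688875·88 + 46·66098293·32 + 23·65057375·83 + 16·266525375·27 + 27·80216375·70 = 1072580477921.
1072580477921 mod 8262286625 = 6745503296.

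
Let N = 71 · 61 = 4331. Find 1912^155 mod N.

3265

Mod 71: 1912 ≡ 66; by Fermat, exponent reduces to 155 mod 70 = 15; 66^15 ≡ 70 (mod 71).
Mod 61: 1912 ≡ 21; by Fermat, exponent reduces to 155 mod 60 = 35; 21^35 ≡ 32 (mod 61).
Combine by CRT: x ≡ 70 (mod 71), x ≡ 32 (mod 61) ⇒ x ≡ 3265 (mod 4331).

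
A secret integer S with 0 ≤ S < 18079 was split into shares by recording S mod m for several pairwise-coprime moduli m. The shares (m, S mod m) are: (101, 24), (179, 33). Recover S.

17396

Combine the congruences pairwise.
From S ≡ 24 (mod 101) write S = 24 + 101t. Substituting into S ≡ 33 (mod 179) gives 101t ≡ 9 (mod 179), and since 101⁻¹ ≡ 39 (mod 179), t ≡ 172. Hence S ≡ 24 + 101·172 = 17396 (mod 18079).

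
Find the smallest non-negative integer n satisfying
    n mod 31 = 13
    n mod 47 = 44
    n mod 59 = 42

The moduli are pairwise coprime; M = 31·47·59 = 85963.
M/31 = 2773; 2773 ≡ 14 (mod 31); 14·20 ≡ 1, so inverse 20.
M/47 = 1829; 1829 ≡ 43 (mod 47); 43·35 ≡ 1, so inverse 35.
M/59 = 1457; 1457 ≡ 41 (mod 59); 41·36 ≡ 1, so inverse 36.
n ≡ 13·2773·20 + 44·1829·35 + 42·1457·36 = 5740624.
5740624 mod 85963 = 67066.

67066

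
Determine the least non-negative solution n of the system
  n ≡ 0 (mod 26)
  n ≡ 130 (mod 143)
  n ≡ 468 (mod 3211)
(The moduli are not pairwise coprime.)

gcd(26, 143) = 13 and 13 | (130 − 0), so the pair is consistent; merging gives n ≡ 130 (mod 286), where 286 = lcm(26, 143).
gcd(286, 3211) = 13 and 13 | (468 − 130), so the pair is consistent; merging gives n ≡ 26156 (mod 70642), where 70642 = lcm(286, 3211).
The solution is unique modulo lcm(26, 143, 3211) = 70642.

26156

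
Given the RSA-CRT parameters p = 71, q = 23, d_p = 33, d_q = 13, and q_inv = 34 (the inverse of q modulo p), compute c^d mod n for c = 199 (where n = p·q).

948

m₁ = c^(d_p) mod p: c ≡ 57 (mod 71), and 57^33 mod 71 = 25.
m₂ = c^(d_q) mod q: c ≡ 15 (mod 23), and 15^13 mod 23 = 5.
h = q_inv·(m₁ − m₂) mod p = 34·(25 − 5) mod 71 = 41.
m = m₂ + h·q = 5 + 41·23 = 948.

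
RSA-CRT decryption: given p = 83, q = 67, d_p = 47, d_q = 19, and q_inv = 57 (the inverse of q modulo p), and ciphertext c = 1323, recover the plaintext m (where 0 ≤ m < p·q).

m₁ = c^(d_p) mod p: c ≡ 78 (mod 83), and 78^47 mod 83 = 21.
m₂ = c^(d_q) mod q: c ≡ 50 (mod 67), and 50^19 mod 67 = 44.
h = q_inv·(m₁ − m₂) mod p = 57·(21 − 44) mod 83 = 17.
m = m₂ + h·q = 44 + 17·67 = 1183.

1183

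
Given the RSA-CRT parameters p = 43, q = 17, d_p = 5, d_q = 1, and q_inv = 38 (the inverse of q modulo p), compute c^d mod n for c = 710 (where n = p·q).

727

m₁ = c^(d_p) mod p: c ≡ 22 (mod 43), and 22^5 mod 43 = 39.
m₂ = c^(d_q) mod q: c ≡ 13 (mod 17), and 13^1 mod 17 = 13.
h = q_inv·(m₁ − m₂) mod p = 38·(39 − 13) mod 43 = 42.
m = m₂ + h·q = 13 + 42·17 = 727.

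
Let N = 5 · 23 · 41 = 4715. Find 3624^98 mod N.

Mod 5: 3624 ≡ 4; by Fermat, exponent reduces to 98 mod 4 = 2; 4^2 ≡ 1 (mod 5).
Mod 23: 3624 ≡ 13; by Fermat, exponent reduces to 98 mod 22 = 10; 13^10 ≡ 16 (mod 23).
Mod 41: 3624 ≡ 16; by Fermat, exponent reduces to 98 mod 40 = 18; 16^18 ≡ 37 (mod 41).
Combine by CRT: x ≡ 1 (mod 5), x ≡ 16 (mod 23), x ≡ 37 (mod 41) ⇒ x ≡ 2661 (mod 4715).

2661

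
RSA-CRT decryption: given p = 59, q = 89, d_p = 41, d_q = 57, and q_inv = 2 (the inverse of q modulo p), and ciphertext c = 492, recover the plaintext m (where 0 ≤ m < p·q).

1612

m₁ = c^(d_p) mod p: c ≡ 20 (mod 59), and 20^41 mod 59 = 19.
m₂ = c^(d_q) mod q: c ≡ 47 (mod 89), and 47^57 mod 89 = 10.
h = q_inv·(m₁ − m₂) mod p = 2·(19 − 10) mod 59 = 18.
m = m₂ + h·q = 10 + 18·89 = 1612.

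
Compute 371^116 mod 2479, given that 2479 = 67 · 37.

Mod 67: 371 ≡ 36; by Fermat, exponent reduces to 116 mod 66 = 50; 36^50 ≡ 6 (mod 67).
Mod 37: 371 ≡ 1; by Fermat, exponent reduces to 116 mod 36 = 8; 1^8 ≡ 1 (mod 37).
Combine by CRT: x ≡ 6 (mod 67), x ≡ 1 (mod 37) ⇒ x ≡ 408 (mod 2479).

408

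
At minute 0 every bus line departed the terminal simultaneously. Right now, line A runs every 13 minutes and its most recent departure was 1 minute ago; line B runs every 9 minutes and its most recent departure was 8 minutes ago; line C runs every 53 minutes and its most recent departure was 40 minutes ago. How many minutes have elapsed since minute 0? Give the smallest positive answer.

The moduli are pairwise coprime; N = 13·9·53 = 6201.
N/13 = 477; 477 ≡ 9 (mod 13); 9·3 ≡ 1, so inverse 3.
N/9 = 689; 689 ≡ 5 (mod 9); 5·2 ≡ 1, so inverse 2.
N/53 = 117; 117 ≡ 11 (mod 53); 11·29 ≡ 1, so inverse 29.
t ≡ 1·477·3 + 8·689·2 + 40·117·29 = 148175.
148175 mod 6201 = 5552.

5552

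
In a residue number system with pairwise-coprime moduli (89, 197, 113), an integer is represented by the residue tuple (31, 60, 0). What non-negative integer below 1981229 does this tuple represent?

The moduli are pairwise coprime; N = 89·197·113 = 1981229.
N/89 = 22261; 22261 ≡ 11 (mod 89); 11·81 ≡ 1, so inverse 81.
N/197 = 10057; 10057 ≡ 10 (mod 197); 10·138 ≡ 1, so inverse 138.
N/113 = 17533; 17533 ≡ 18 (mod 113); 18·44 ≡ 1, so inverse 44.
x ≡ 31·22261·81 + 60·10057·138 + 0·17533·44 = 139169331.
139169331 mod 1981229 = 483301.

483301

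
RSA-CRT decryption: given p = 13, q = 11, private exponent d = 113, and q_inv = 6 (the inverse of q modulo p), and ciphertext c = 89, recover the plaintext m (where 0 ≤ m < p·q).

d_p = d mod (p−1) = 113 mod 12 = 5; d_q = d mod (q−1) = 3.
m₁ = c^(d_p) mod p: c ≡ 11 (mod 13), and 11^5 mod 13 = 7.
m₂ = c^(d_q) mod q: c ≡ 1 (mod 11), and 1^3 mod 11 = 1.
h = q_inv·(m₁ − m₂) mod p = 6·(7 − 1) mod 13 = 10.
m = m₂ + h·q = 1 + 10·11 = 111.

111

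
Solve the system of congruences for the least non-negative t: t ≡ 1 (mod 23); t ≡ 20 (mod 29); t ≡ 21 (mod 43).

The moduli are pairwise coprime; N = 23·29·43 = 28681.
N/23 = 1247; 1247 ≡ 5 (mod 23); 5·14 ≡ 1, so inverse 14.
N/29 = 989; 989 ≡ 3 (mod 29); 3·10 ≡ 1, so inverse 10.
N/43 = 667; 667 ≡ 22 (mod 43); 22·2 ≡ 1, so inverse 2.
t ≡ 1·1247·14 + 20·989·10 + 21·667·2 = 243272.
243272 mod 28681 = 13824.

13824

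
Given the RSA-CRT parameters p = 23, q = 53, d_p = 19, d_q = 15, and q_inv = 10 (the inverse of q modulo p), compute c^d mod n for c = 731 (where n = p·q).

545

m₁ = c^(d_p) mod p: c ≡ 18 (mod 23), and 18^19 mod 23 = 16.
m₂ = c^(d_q) mod q: c ≡ 42 (mod 53), and 42^15 mod 53 = 15.
h = q_inv·(m₁ − m₂) mod p = 10·(16 − 15) mod 23 = 10.
m = m₂ + h·q = 15 + 10·53 = 545.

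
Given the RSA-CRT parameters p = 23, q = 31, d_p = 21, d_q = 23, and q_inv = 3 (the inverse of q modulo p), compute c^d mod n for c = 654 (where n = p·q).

352

m₁ = c^(d_p) mod p: c ≡ 10 (mod 23), and 10^21 mod 23 = 7.
m₂ = c^(d_q) mod q: c ≡ 3 (mod 31), and 3^23 mod 31 = 11.
h = q_inv·(m₁ − m₂) mod p = 3·(7 − 11) mod 23 = 11.
m = m₂ + h·q = 11 + 11·31 = 352.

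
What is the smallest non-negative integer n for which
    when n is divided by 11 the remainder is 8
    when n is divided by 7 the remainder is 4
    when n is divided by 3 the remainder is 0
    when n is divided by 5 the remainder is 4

The moduli are pairwise coprime; M = 11·7·3·5 = 1155.
M/11 = 105; 105 ≡ 6 (mod 11); 6·2 ≡ 1, so inverse 2.
M/7 = 165; 165 ≡ 4 (mod 7); 4·2 ≡ 1, so inverse 2.
M/3 = 385; 385 ≡ 1 (mod 3), inverse 1.
M/5 = 231; 231 ≡ 1 (mod 5), inverse 1.
n ≡ 8·105·2 + 4·165·2 + 0·385·1 + 4·231·1 = 3924.
3924 mod 1155 = 459.

459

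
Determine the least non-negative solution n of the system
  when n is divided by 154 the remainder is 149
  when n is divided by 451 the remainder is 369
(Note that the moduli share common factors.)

3075

gcd(154, 451) = 11 and 11 | (369 − 149), so the pair is consistent; merging gives n ≡ 3075 (mod 6314), where 6314 = lcm(154, 451).
The solution is unique modulo lcm(154, 451) = 6314.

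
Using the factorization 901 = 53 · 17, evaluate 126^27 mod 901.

881

Mod 53: 126 ≡ 20; 20^27 ≡ 33 (mod 53).
Mod 17: 126 ≡ 7; by Fermat, exponent reduces to 27 mod 16 = 11; 7^11 ≡ 14 (mod 17).
Combine by CRT: x ≡ 33 (mod 53), x ≡ 14 (mod 17) ⇒ x ≡ 881 (mod 901).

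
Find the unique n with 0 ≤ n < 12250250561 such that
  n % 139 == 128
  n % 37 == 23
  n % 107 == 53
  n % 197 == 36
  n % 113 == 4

From n ≡ 128 (mod 139) write n = 128 + 139t. Substituting into n ≡ 23 (mod 37) gives 139t ≡ 6 (mod 37), and since 28⁻¹ ≡ 4 (mod 37), t ≡ 24. Hence n ≡ 128 + 139·24 = 3464 (mod 5143).
From n ≡ 3464 (mod 5143) write n = 3464 + 5143t. Substituting into n ≡ 53 (mod 107) gives 5143t ≡ 13 (mod 107), and since 7⁻¹ ≡ 46 (mod 107), t ≡ 63. Hence n ≡ 3464 + 5143·63 = 327473 (mod 550301).
From n ≡ 327473 (mod 550301) write n = 327473 + 550301t. Substituting into n ≡ 36 (mod 197) gives 550301t ≡ 174 (mod 197), and since 80⁻¹ ≡ 165 (mod 197), t ≡ 145. Hence n ≡ 327473 + 550301·145 = 80121118 (mod 108409297).
From n ≡ 80121118 (mod 108409297) write n = 80121118 + 108409297t. Substituting into n ≡ 4 (mod 113) gives 108409297t ≡ 67 (mod 113), and since 35⁻¹ ≡ 42 (mod 113), t ≡ 102. Hence n ≡ 80121118 + 108409297·102 = 11137869412 (mod 12250250561).

11137869412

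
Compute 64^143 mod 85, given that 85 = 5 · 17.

Mod 5: 64 ≡ 4; by Fermat, exponent reduces to 143 mod 4 = 3; 4^3 ≡ 4 (mod 5).
Mod 17: 64 ≡ 13; by Fermat, exponent reduces to 143 mod 16 = 15; 13^15 ≡ 4 (mod 17).
Combine by CRT: x ≡ 4 (mod 5), x ≡ 4 (mod 17) ⇒ x ≡ 4 (mod 85).

4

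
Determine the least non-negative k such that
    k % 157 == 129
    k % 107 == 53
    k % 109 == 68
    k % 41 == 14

27774685

The moduli are pairwise coprime; N = 157·107·109·41 = 75074731.
N/157 = 478183; 478183 ≡ 118 (mod 157); 118·4 ≡ 1, so inverse 4.
N/107 = 701633; 701633 ≡ 34 (mod 107); 34·85 ≡ 1, so inverse 85.
N/109 = 688759; 688759 ≡ 97 (mod 109); 97·9 ≡ 1, so inverse 9.
N/41 = 1831091; 1831091 ≡ 31 (mod 41); 31·4 ≡ 1, so inverse 4.
k ≡ 129·478183·4 + 53·701633·85 + 68·688759·9 + 14·1831091·4 = 3931660697.
3931660697 mod 75074731 = 27774685.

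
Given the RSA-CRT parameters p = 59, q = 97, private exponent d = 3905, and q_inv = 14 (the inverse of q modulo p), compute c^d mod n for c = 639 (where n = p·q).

4156

d_p = d mod (p−1) = 3905 mod 58 = 19; d_q = d mod (q−1) = 65.
m₁ = c^(d_p) mod p: c ≡ 49 (mod 59), and 49^19 mod 59 = 26.
m₂ = c^(d_q) mod q: c ≡ 57 (mod 97), and 57^65 mod 97 = 82.
h = q_inv·(m₁ − m₂) mod p = 14·(26 − 82) mod 59 = 42.
m = m₂ + h·q = 82 + 42·97 = 4156.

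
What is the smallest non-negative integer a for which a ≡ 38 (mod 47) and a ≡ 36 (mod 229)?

From a ≡ 38 (mod 47) write a = 38 + 47t. Substituting into a ≡ 36 (mod 229) gives 47t ≡ 227 (mod 229), and since 47⁻¹ ≡ 39 (mod 229), t ≡ 151. Hence a ≡ 38 + 47·151 = 7135 (mod 10763).

7135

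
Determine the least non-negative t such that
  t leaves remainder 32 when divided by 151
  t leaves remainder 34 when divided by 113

938

Combine the congruences pairwise.
From t ≡ 32 (mod 151) write t = 32 + 151s. Substituting into t ≡ 34 (mod 113) gives 151s ≡ 2 (mod 113), and since 38⁻¹ ≡ 3 (mod 113), s ≡ 6. Hence t ≡ 32 + 151·6 = 938 (mod 17063).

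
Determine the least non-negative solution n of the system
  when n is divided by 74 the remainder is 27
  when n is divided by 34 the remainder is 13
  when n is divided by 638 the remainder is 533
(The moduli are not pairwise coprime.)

323999

gcd(74, 34) = 2 and 2 | (13 − 27), so the pair is consistent; merging gives n ≡ 693 (mod 1258), where 1258 = lcm(74, 34).
gcd(1258, 638) = 2 and 2 | (533 − 693), so the pair is consistent; merging gives n ≡ 323999 (mod 401302), where 401302 = lcm(1258, 638).
The solution is unique modulo lcm(74, 34, 638) = 401302.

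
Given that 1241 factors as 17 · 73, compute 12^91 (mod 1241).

499

Mod 17: 12 ≡ 12; by Fermat, exponent reduces to 91 mod 16 = 11; 12^11 ≡ 6 (mod 17).
Mod 73: 12 ≡ 12; by Fermat, exponent reduces to 91 mod 72 = 19; 12^19 ≡ 61 (mod 73).
Combine by CRT: x ≡ 6 (mod 17), x ≡ 61 (mod 73) ⇒ x ≡ 499 (mod 1241).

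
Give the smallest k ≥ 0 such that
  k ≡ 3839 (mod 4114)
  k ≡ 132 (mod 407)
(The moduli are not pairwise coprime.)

151943

gcd(4114, 407) = 11 and 11 | (132 − 3839), so the pair is consistent; merging gives k ≡ 151943 (mod 152218), where 152218 = lcm(4114, 407).
The solution is unique modulo lcm(4114, 407) = 152218.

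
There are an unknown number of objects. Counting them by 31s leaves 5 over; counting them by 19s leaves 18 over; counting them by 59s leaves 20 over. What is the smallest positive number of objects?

The moduli are pairwise coprime; M = 31·19·59 = 34751.
M/31 = 1121; 1121 ≡ 5 (mod 31); 5·25 ≡ 1, so inverse 25.
M/19 = 1829; 1829 ≡ 5 (mod 19); 5·4 ≡ 1, so inverse 4.
M/59 = 589; 589 ≡ 58 (mod 59); 58·58 ≡ 1, so inverse 58.
N ≡ 5·1121·25 + 18·1829·4 + 20·589·58 = 955053.
955053 mod 34751 = 16776.

16776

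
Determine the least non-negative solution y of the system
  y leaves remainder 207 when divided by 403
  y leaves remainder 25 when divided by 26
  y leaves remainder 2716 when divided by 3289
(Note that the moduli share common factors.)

Combine the congruences pairwise.
gcd(403, 26) = 13 and 13 | (25 − 207), so the pair is consistent; merging gives y ≡ 207 (mod 806), where 806 = lcm(403, 26).
gcd(806, 3289) = 13 and 13 | (2716 − 207), so the pair is consistent; merging gives y ≡ 38895 (mod 203918), where 203918 = lcm(806, 3289).
The solution is unique modulo lcm(403, 26, 3289) = 203918.

38895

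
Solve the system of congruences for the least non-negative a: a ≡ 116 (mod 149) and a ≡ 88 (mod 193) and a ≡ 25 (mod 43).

107396

From a ≡ 116 (mod 149) write a = 116 + 149t. Substituting into a ≡ 88 (mod 193) gives 149t ≡ 165 (mod 193), and since 149⁻¹ ≡ 57 (mod 193), t ≡ 141. Hence a ≡ 116 + 149·141 = 21125 (mod 28757).
From a ≡ 21125 (mod 28757) write a = 21125 + 28757t. Substituting into a ≡ 25 (mod 43) gives 28757t ≡ 13 (mod 43), and since 33⁻¹ ≡ 30 (mod 43), t ≡ 3. Hence a ≡ 21125 + 28757·3 = 107396 (mod 1236551).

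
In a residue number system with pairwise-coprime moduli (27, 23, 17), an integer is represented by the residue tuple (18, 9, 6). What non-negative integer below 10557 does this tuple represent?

10359

The moduli are pairwise coprime; N = 27·23·17 = 10557.
N/27 = 391; 391 ≡ 13 (mod 27); 13·25 ≡ 1, so inverse 25.
N/23 = 459; 459 ≡ 22 (mod 23); 22·22 ≡ 1, so inverse 22.
N/17 = 621; 621 ≡ 9 (mod 17); 9·2 ≡ 1, so inverse 2.
x ≡ 18·391·25 + 9·459·22 + 6·621·2 = 274284.
274284 mod 10557 = 10359.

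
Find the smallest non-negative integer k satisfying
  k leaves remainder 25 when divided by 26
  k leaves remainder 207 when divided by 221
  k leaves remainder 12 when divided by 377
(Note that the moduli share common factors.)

gcd(26, 221) = 13 and 13 | (207 − 25), so the pair is consistent; merging gives k ≡ 207 (mod 442), where 442 = lcm(26, 221).
gcd(442, 377) = 13 and 13 | (12 − 207), so the pair is consistent; merging gives k ≡ 11699 (mod 12818), where 12818 = lcm(442, 377).
The solution is unique modulo lcm(26, 221, 377) = 12818.

11699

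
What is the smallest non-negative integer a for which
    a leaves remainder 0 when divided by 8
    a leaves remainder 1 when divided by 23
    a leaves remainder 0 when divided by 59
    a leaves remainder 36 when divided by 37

From a ≡ 0 (mod 8) write a = 0 + 8t. Substituting into a ≡ 1 (mod 23) gives 8t ≡ 1 (mod 23), and since 8⁻¹ ≡ 3 (mod 23), t ≡ 3. Hence a ≡ 0 + 8·3 = 24 (mod 184).
From a ≡ 24 (mod 184) write a = 24 + 184t. Substituting into a ≡ 0 (mod 59) gives 184t ≡ 35 (mod 59), and since 7⁻¹ ≡ 17 (mod 59), t ≡ 5. Hence a ≡ 24 + 184·5 = 944 (mod 10856).
From a ≡ 944 (mod 10856) write a = 944 + 10856t. Substituting into a ≡ 36 (mod 37) gives 10856t ≡ 17 (mod 37), and since 15⁻¹ ≡ 5 (mod 37), t ≡ 11. Hence a ≡ 944 + 10856·11 = 120360 (mod 401672).

120360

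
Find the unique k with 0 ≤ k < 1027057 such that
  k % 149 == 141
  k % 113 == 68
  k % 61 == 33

872089

The moduli are pairwise coprime; N = 149·113·61 = 1027057.
N/149 = 6893; 6893 ≡ 39 (mod 149); 39·107 ≡ 1, so inverse 107.
N/113 = 9089; 9089 ≡ 49 (mod 113); 49·30 ≡ 1, so inverse 30.
N/61 = 16837; 16837 ≡ 1 (mod 61), inverse 1.
k ≡ 141·6893·107 + 68·9089·30 + 33·16837·1 = 123091872.
123091872 mod 1027057 = 872089.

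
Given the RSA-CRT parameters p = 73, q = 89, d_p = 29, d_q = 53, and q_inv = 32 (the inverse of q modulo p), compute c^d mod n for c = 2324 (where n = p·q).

3120

m₁ = c^(d_p) mod p: c ≡ 61 (mod 73), and 61^29 mod 73 = 54.
m₂ = c^(d_q) mod q: c ≡ 10 (mod 89), and 10^53 mod 89 = 5.
h = q_inv·(m₁ − m₂) mod p = 32·(54 − 5) mod 73 = 35.
m = m₂ + h·q = 5 + 35·89 = 3120.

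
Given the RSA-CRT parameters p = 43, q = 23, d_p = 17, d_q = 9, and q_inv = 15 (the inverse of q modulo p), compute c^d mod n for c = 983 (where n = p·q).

7

m₁ = c^(d_p) mod p: c ≡ 37 (mod 43), and 37^17 mod 43 = 7.
m₂ = c^(d_q) mod q: c ≡ 17 (mod 23), and 17^9 mod 23 = 7.
h = q_inv·(m₁ − m₂) mod p = 15·(7 − 7) mod 43 = 0.
m = m₂ + h·q = 7 + 0·23 = 7.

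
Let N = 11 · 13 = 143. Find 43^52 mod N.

Mod 11: 43 ≡ 10; by Fermat, exponent reduces to 52 mod 10 = 2; 10^2 ≡ 1 (mod 11).
Mod 13: 43 ≡ 4; by Fermat, exponent reduces to 52 mod 12 = 4; 4^4 ≡ 9 (mod 13).
Combine by CRT: x ≡ 1 (mod 11), x ≡ 9 (mod 13) ⇒ x ≡ 100 (mod 143).

100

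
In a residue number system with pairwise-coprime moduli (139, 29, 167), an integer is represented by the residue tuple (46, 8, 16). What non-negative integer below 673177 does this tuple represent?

From x ≡ 46 (mod 139) write x = 46 + 139t. Substituting into x ≡ 8 (mod 29) gives 139t ≡ 20 (mod 29), and since 23⁻¹ ≡ 24 (mod 29), t ≡ 16. Hence x ≡ 46 + 139·16 = 2270 (mod 4031).
From x ≡ 2270 (mod 4031) write x = 2270 + 4031t. Substituting into x ≡ 16 (mod 167) gives 4031t ≡ 84 (mod 167), and since 23⁻¹ ≡ 138 (mod 167), t ≡ 69. Hence x ≡ 2270 + 4031·69 = 280409 (mod 673177).

280409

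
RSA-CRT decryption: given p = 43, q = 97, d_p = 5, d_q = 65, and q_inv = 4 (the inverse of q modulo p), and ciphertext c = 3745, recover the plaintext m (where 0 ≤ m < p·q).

m₁ = c^(d_p) mod p: c ≡ 4 (mod 43), and 4^5 mod 43 = 35.
m₂ = c^(d_q) mod q: c ≡ 59 (mod 97), and 59^65 mod 97 = 10.
h = q_inv·(m₁ − m₂) mod p = 4·(35 − 10) mod 43 = 14.
m = m₂ + h·q = 10 + 14·97 = 1368.

1368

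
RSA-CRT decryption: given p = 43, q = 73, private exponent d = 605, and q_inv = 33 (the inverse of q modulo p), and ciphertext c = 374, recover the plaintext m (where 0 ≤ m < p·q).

2255

d_p = d mod (p−1) = 605 mod 42 = 17; d_q = d mod (q−1) = 29.
m₁ = c^(d_p) mod p: c ≡ 30 (mod 43), and 30^17 mod 43 = 19.
m₂ = c^(d_q) mod q: c ≡ 9 (mod 73), and 9^29 mod 73 = 65.
h = q_inv·(m₁ − m₂) mod p = 33·(19 − 65) mod 43 = 30.
m = m₂ + h·q = 65 + 30·73 = 2255.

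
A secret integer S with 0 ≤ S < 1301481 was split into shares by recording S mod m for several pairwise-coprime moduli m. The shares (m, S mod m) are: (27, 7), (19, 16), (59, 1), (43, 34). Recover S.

From S ≡ 7 (mod 27) write S = 7 + 27t. Substituting into S ≡ 16 (mod 19) gives 27t ≡ 9 (mod 19), and since 8⁻¹ ≡ 12 (mod 19), t ≡ 13. Hence S ≡ 7 + 27·13 = 358 (mod 513).
From S ≡ 358 (mod 513) write S = 358 + 513t. Substituting into S ≡ 1 (mod 59) gives 513t ≡ 56 (mod 59), and since 41⁻¹ ≡ 36 (mod 59), t ≡ 10. Hence S ≡ 358 + 513·10 = 5488 (mod 30267).
From S ≡ 5488 (mod 30267) write S = 5488 + 30267t. Substituting into S ≡ 34 (mod 43) gives 30267t ≡ 7 (mod 43), and since 38⁻¹ ≡ 17 (mod 43), t ≡ 33. Hence S ≡ 5488 + 30267·33 = 1004299 (mod 1301481).

1004299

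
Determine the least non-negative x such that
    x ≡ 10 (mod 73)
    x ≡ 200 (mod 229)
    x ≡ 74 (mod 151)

From x ≡ 10 (mod 73) write x = 10 + 73t. Substituting into x ≡ 200 (mod 229) gives 73t ≡ 190 (mod 229), and since 73⁻¹ ≡ 160 (mod 229), t ≡ 172. Hence x ≡ 10 + 73·172 = 12566 (mod 16717).
From x ≡ 12566 (mod 16717) write x = 12566 + 16717t. Substituting into x ≡ 74 (mod 151) gives 16717t ≡ 41 (mod 151), and since 107⁻¹ ≡ 24 (mod 151), t ≡ 78. Hence x ≡ 12566 + 16717·78 = 1316492 (mod 2524267).

1316492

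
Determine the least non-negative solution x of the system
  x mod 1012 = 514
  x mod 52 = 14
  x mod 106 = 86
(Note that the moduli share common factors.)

621882

gcd(1012, 52) = 4 and 4 | (14 − 514), so the pair is consistent; merging gives x ≡ 3550 (mod 13156), where 13156 = lcm(1012, 52).
gcd(13156, 106) = 2 and 2 | (86 − 3550), so the pair is consistent; merging gives x ≡ 621882 (mod 697268), where 697268 = lcm(13156, 106).
The solution is unique modulo lcm(1012, 52, 106) = 697268.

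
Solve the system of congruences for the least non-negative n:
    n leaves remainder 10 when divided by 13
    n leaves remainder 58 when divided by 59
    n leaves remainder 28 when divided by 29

5132

The moduli are pairwise coprime; M = 13·59·29 = 22243.
M/13 = 1711; 1711 ≡ 8 (mod 13); 8·5 ≡ 1, so inverse 5.
M/59 = 377; 377 ≡ 23 (mod 59); 23·18 ≡ 1, so inverse 18.
M/29 = 767; 767 ≡ 13 (mod 29); 13·9 ≡ 1, so inverse 9.
n ≡ 10·1711·5 + 58·377·18 + 28·767·9 = 672422.
672422 mod 22243 = 5132.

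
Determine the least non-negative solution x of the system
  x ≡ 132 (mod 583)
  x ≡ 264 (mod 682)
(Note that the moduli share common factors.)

23452

gcd(583, 682) = 11 and 11 | (264 − 132), so the pair is consistent; merging gives x ≡ 23452 (mod 36146), where 36146 = lcm(583, 682).
The solution is unique modulo lcm(583, 682) = 36146.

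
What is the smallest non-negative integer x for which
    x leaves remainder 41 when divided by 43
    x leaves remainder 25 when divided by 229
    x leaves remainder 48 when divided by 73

717711

The moduli are pairwise coprime; N = 43·229·73 = 718831.
N/43 = 16717; 16717 ≡ 33 (mod 43); 33·30 ≡ 1, so inverse 30.
N/229 = 3139; 3139 ≡ 162 (mod 229); 162·41 ≡ 1, so inverse 41.
N/73 = 9847; 9847 ≡ 65 (mod 73); 65·9 ≡ 1, so inverse 9.
x ≡ 41·16717·30 + 25·3139·41 + 48·9847·9 = 28033289.
28033289 mod 718831 = 717711.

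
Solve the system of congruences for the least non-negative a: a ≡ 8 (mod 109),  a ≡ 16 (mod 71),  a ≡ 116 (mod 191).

354803

The moduli are pairwise coprime; N = 109·71·191 = 1478149.
N/109 = 13561; 13561 ≡ 45 (mod 109); 45·63 ≡ 1, so inverse 63.
N/71 = 20819; 20819 ≡ 16 (mod 71); 16·40 ≡ 1, so inverse 40.
N/191 = 7739; 7739 ≡ 99 (mod 191); 99·164 ≡ 1, so inverse 164.
a ≡ 8·13561·63 + 16·20819·40 + 116·7739·164 = 167385640.
167385640 mod 1478149 = 354803.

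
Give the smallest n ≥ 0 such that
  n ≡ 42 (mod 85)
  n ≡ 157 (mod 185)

2932

gcd(85, 185) = 5 and 5 | (157 − 42), so the pair is consistent; merging gives n ≡ 2932 (mod 3145), where 3145 = lcm(85, 185).
The solution is unique modulo lcm(85, 185) = 3145.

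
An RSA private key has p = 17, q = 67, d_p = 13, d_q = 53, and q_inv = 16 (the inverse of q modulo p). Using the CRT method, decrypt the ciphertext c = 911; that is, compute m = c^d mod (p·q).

m₁ = c^(d_p) mod p: c ≡ 10 (mod 17), and 10^13 mod 17 = 11.
m₂ = c^(d_q) mod q: c ≡ 40 (mod 67), and 40^53 mod 67 = 25.
h = q_inv·(m₁ − m₂) mod p = 16·(11 − 25) mod 17 = 14.
m = m₂ + h·q = 25 + 14·67 = 963.

963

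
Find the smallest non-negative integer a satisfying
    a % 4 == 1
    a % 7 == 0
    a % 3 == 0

The moduli are pairwise coprime; N = 4·7·3 = 84.
N/4 = 21; 21 ≡ 1 (mod 4), inverse 1.
N/7 = 12; 12 ≡ 5 (mod 7); 5·3 ≡ 1, so inverse 3.
N/3 = 28; 28 ≡ 1 (mod 3), inverse 1.
a ≡ 1·21·1 + 0·12·3 + 0·28·1 = 21.
21 mod 84 = 21.

21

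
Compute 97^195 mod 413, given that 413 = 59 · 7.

Mod 59: 97 ≡ 38; by Fermat, exponent reduces to 195 mod 58 = 21; 38^21 ≡ 10 (mod 59).
Mod 7: 97 ≡ 6; by Fermat, exponent reduces to 195 mod 6 = 3; 6^3 ≡ 6 (mod 7).
Combine by CRT: x ≡ 10 (mod 59), x ≡ 6 (mod 7) ⇒ x ≡ 69 (mod 413).

69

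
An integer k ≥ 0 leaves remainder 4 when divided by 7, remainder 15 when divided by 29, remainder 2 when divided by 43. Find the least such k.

7613

Combine the congruences pairwise.
From k ≡ 4 (mod 7) write k = 4 + 7t. Substituting into k ≡ 15 (mod 29) gives 7t ≡ 11 (mod 29), and since 7⁻¹ ≡ 25 (mod 29), t ≡ 14. Hence k ≡ 4 + 7·14 = 102 (mod 203).
From k ≡ 102 (mod 203) write k = 102 + 203t. Substituting into k ≡ 2 (mod 43) gives 203t ≡ 29 (mod 43), and since 31⁻¹ ≡ 25 (mod 43), t ≡ 37. Hence k ≡ 102 + 203·37 = 7613 (mod 8729).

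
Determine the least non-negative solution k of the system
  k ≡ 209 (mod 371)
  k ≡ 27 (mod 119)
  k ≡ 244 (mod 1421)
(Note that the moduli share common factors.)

720691

gcd(371, 119) = 7 and 7 | (27 − 209), so the pair is consistent; merging gives k ≡ 1693 (mod 6307), where 6307 = lcm(371, 119).
gcd(6307, 1421) = 7 and 7 | (244 − 1693), so the pair is consistent; merging gives k ≡ 720691 (mod 1280321), where 1280321 = lcm(6307, 1421).
The solution is unique modulo lcm(371, 119, 1421) = 1280321.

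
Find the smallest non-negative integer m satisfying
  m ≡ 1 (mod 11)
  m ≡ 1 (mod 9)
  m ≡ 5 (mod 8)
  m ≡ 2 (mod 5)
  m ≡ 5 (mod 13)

The moduli are pairwise coprime; N = 11·9·8·5·13 = 51480.
N/11 = 4680; 4680 ≡ 5 (mod 11); 5·9 ≡ 1, so inverse 9.
N/9 = 5720; 5720 ≡ 5 (mod 9); 5·2 ≡ 1, so inverse 2.
N/8 = 6435; 6435 ≡ 3 (mod 8); 3·3 ≡ 1, so inverse 3.
N/5 = 10296; 10296 ≡ 1 (mod 5), inverse 1.
N/13 = 3960; 3960 ≡ 8 (mod 13); 8·5 ≡ 1, so inverse 5.
m ≡ 1·4680·9 + 1·5720·2 + 5·6435·3 + 2·10296·1 + 5·3960·5 = 269677.
269677 mod 51480 = 12277.

12277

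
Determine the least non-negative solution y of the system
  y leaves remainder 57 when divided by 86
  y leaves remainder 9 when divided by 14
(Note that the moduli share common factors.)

401

gcd(86, 14) = 2 and 2 | (9 − 57), so the pair is consistent; merging gives y ≡ 401 (mod 602), where 602 = lcm(86, 14).
The solution is unique modulo lcm(86, 14) = 602.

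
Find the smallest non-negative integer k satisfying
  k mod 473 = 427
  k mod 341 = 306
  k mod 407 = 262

358015

gcd(473, 341) = 11 and 11 | (306 − 427), so the pair is consistent; merging gives k ≡ 6103 (mod 14663), where 14663 = lcm(473, 341).
gcd(14663, 407) = 11 and 11 | (262 − 6103), so the pair is consistent; merging gives k ≡ 358015 (mod 542531), where 542531 = lcm(14663, 407).
The solution is unique modulo lcm(473, 341, 407) = 542531.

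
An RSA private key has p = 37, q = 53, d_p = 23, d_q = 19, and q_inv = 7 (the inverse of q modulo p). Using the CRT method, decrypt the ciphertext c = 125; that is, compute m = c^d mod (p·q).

m₁ = c^(d_p) mod p: c ≡ 14 (mod 37), and 14^23 mod 37 = 8.
m₂ = c^(d_q) mod q: c ≡ 19 (mod 53), and 19^19 mod 53 = 51.
h = q_inv·(m₁ − m₂) mod p = 7·(8 − 51) mod 37 = 32.
m = m₂ + h·q = 51 + 32·53 = 1747.

1747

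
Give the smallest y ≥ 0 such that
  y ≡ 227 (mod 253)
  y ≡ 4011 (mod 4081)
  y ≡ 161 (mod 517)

1632330

gcd(253, 4081) = 11 and 11 | (4011 − 227), so the pair is consistent; merging gives y ≡ 36659 (mod 93863), where 93863 = lcm(253, 4081).
gcd(93863, 517) = 11 and 11 | (161 − 36659), so the pair is consistent; merging gives y ≡ 1632330 (mod 4411561), where 4411561 = lcm(93863, 517).
The solution is unique modulo lcm(253, 4081, 517) = 4411561.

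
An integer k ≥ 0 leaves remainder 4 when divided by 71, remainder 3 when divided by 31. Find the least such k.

1708

Combine the congruences pairwise.
From k ≡ 4 (mod 71) write k = 4 + 71t. Substituting into k ≡ 3 (mod 31) gives 71t ≡ 30 (mod 31), and since 9⁻¹ ≡ 7 (mod 31), t ≡ 24. Hence k ≡ 4 + 71·24 = 1708 (mod 2201).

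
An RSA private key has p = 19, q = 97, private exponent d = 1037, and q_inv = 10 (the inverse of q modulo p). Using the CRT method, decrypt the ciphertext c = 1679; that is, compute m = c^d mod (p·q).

562

d_p = d mod (p−1) = 1037 mod 18 = 11; d_q = d mod (q−1) = 77.
m₁ = c^(d_p) mod p: c ≡ 7 (mod 19), and 7^11 mod 19 = 11.
m₂ = c^(d_q) mod q: c ≡ 30 (mod 97), and 30^77 mod 97 = 77.
h = q_inv·(m₁ − m₂) mod p = 10·(11 − 77) mod 19 = 5.
m = m₂ + h·q = 77 + 5·97 = 562.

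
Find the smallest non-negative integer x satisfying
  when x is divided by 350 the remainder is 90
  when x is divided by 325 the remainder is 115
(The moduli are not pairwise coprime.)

440

Combine the congruences pairwise.
gcd(350, 325) = 25 and 25 | (115 − 90), so the pair is consistent; merging gives x ≡ 440 (mod 4550), where 4550 = lcm(350, 325).
The solution is unique modulo lcm(350, 325) = 4550.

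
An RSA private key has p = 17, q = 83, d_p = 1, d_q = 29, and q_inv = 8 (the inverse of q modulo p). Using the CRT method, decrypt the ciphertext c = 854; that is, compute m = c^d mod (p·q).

1075

m₁ = c^(d_p) mod p: c ≡ 4 (mod 17), and 4^1 mod 17 = 4.
m₂ = c^(d_q) mod q: c ≡ 24 (mod 83), and 24^29 mod 83 = 79.
h = q_inv·(m₁ − m₂) mod p = 8·(4 − 79) mod 17 = 12.
m = m₂ + h·q = 79 + 12·83 = 1075.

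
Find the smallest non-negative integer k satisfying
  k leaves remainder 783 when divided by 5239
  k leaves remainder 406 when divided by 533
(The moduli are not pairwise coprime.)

gcd(5239, 533) = 13 and 13 | (406 − 783), so the pair is consistent; merging gives k ≡ 53173 (mod 214799), where 214799 = lcm(5239, 533).
The solution is unique modulo lcm(5239, 533) = 214799.

53173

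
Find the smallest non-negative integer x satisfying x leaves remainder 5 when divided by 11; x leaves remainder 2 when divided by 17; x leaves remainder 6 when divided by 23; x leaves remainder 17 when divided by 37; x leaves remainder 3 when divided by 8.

950251

The moduli are pairwise coprime; N = 11·17·23·37·8 = 1273096.
N/11 = 115736; 115736 ≡ 5 (mod 11); 5·9 ≡ 1, so inverse 9.
N/17 = 74888; 74888 ≡ 3 (mod 17); 3·6 ≡ 1, so inverse 6.
N/23 = 55352; 55352 ≡ 14 (mod 23); 14·5 ≡ 1, so inverse 5.
N/37 = 34408; 34408 ≡ 35 (mod 37); 35·18 ≡ 1, so inverse 18.
N/8 = 159137; 159137 ≡ 1 (mod 8), inverse 1.
x ≡ 5·115736·9 + 2·74888·6 + 6·55352·5 + 17·34408·18 + 3·159137·1 = 18773595.
18773595 mod 1273096 = 950251.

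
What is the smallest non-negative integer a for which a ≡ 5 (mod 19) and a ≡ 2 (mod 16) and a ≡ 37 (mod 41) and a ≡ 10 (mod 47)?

From a ≡ 5 (mod 19) write a = 5 + 19t. Substituting into a ≡ 2 (mod 16) gives 19t ≡ 13 (mod 16), and since 3⁻¹ ≡ 11 (mod 16), t ≡ 15. Hence a ≡ 5 + 19·15 = 290 (mod 304).
From a ≡ 290 (mod 304) write a = 290 + 304t. Substituting into a ≡ 37 (mod 41) gives 304t ≡ 34 (mod 41), and since 17⁻¹ ≡ 29 (mod 41), t ≡ 2. Hence a ≡ 290 + 304·2 = 898 (mod 12464).
From a ≡ 898 (mod 12464) write a = 898 + 12464t. Substituting into a ≡ 10 (mod 47) gives 12464t ≡ 5 (mod 47), and since 9⁻¹ ≡ 21 (mod 47), t ≡ 11. Hence a ≡ 898 + 12464·11 = 138002 (mod 585808).

138002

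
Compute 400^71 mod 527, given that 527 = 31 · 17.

359

Mod 31: 400 ≡ 28; by Fermat, exponent reduces to 71 mod 30 = 11; 28^11 ≡ 18 (mod 31).
Mod 17: 400 ≡ 9; by Fermat, exponent reduces to 71 mod 16 = 7; 9^7 ≡ 2 (mod 17).
Combine by CRT: x ≡ 18 (mod 31), x ≡ 2 (mod 17) ⇒ x ≡ 359 (mod 527).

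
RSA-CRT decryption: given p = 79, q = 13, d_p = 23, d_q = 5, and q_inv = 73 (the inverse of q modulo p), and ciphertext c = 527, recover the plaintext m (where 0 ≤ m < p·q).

m₁ = c^(d_p) mod p: c ≡ 53 (mod 79), and 53^23 mod 79 = 63.
m₂ = c^(d_q) mod q: c ≡ 7 (mod 13), and 7^5 mod 13 = 11.
h = q_inv·(m₁ − m₂) mod p = 73·(63 − 11) mod 79 = 4.
m = m₂ + h·q = 11 + 4·13 = 63.

63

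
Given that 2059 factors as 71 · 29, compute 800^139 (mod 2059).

Mod 71: 800 ≡ 19; by Fermat, exponent reduces to 139 mod 70 = 69; 19^69 ≡ 15 (mod 71).
Mod 29: 800 ≡ 17; by Fermat, exponent reduces to 139 mod 28 = 27; 17^27 ≡ 12 (mod 29).
Combine by CRT: x ≡ 15 (mod 71), x ≡ 12 (mod 29) ⇒ x ≡ 157 (mod 2059).

157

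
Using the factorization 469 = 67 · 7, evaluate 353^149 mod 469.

Mod 67: 353 ≡ 18; by Fermat, exponent reduces to 149 mod 66 = 17; 18^17 ≡ 7 (mod 67).
Mod 7: 353 ≡ 3; by Fermat, exponent reduces to 149 mod 6 = 5; 3^5 ≡ 5 (mod 7).
Combine by CRT: x ≡ 7 (mod 67), x ≡ 5 (mod 7) ⇒ x ≡ 208 (mod 469).

208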